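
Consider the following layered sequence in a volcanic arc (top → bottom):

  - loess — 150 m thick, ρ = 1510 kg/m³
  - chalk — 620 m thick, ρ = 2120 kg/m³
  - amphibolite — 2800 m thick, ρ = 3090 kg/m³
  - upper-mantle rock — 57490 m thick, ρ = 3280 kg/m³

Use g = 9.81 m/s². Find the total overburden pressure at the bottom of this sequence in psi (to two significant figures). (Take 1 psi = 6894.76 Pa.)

loess: 1510 kg/m³ × 9.81 m/s² × 150 m = 2.222×10^6 Pa = 322.3 psi
chalk: 2120 kg/m³ × 9.81 m/s² × 620 m = 1.289×10^7 Pa = 1870 psi
amphibolite: 3090 kg/m³ × 9.81 m/s² × 2800 m = 8.488×10^7 Pa = 12310 psi
upper-mantle rock: 3280 kg/m³ × 9.81 m/s² × 57490 m = 1.850×10^9 Pa = 2.683×10^5 psi
Total = 322.3 + 1870 + 12310 + 2.683×10^5 = 2.8280×10^5 psi

280000 psi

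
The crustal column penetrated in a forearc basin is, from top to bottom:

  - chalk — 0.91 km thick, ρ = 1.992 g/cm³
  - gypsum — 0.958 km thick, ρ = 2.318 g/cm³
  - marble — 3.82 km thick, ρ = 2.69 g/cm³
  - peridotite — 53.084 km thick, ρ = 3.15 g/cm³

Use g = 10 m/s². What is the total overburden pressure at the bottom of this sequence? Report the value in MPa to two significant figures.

chalk: 1992 kg/m³ × 10 m/s² × 910 m = 1.813×10^7 Pa = 18.13 MPa
gypsum: 2318 kg/m³ × 10 m/s² × 958 m = 2.221×10^7 Pa = 22.21 MPa
marble: 2690 kg/m³ × 10 m/s² × 3820 m = 1.028×10^8 Pa = 102.8 MPa
peridotite: 3150 kg/m³ × 10 m/s² × 53084 m = 1.672×10^9 Pa = 1672 MPa
Total = 18.13 + 22.21 + 102.8 + 1672 = 1815.2 MPa

1800 MPa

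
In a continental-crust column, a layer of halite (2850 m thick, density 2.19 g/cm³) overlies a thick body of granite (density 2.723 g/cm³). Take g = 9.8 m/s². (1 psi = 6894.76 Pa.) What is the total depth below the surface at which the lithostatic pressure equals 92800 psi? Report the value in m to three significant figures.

Pressure at base of upper layers: 2190×9.8×2850 = 6.117×10^7 Pa = 8871 psi
Remaining pressure to be supplied by granite: 6.398×10^8 − 6.117×10^7 = 5.787×10^8 Pa
Additional depth in granite = 5.787×10^8 Pa / (2723 kg/m³ × 9.8 m/s²) = 21685 m
Total depth = 2850 m + 21685 m = 24535 m

24500 m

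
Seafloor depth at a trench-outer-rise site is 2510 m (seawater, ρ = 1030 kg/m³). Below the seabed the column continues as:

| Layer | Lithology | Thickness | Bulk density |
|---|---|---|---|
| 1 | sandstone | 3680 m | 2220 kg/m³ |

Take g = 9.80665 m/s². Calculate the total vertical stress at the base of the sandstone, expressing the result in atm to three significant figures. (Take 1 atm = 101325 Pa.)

seawater: 1030 kg/m³ × 9.80665 m/s² × 2510 m = 2.535×10^7 Pa = 250.2 atm
sandstone: 2220 kg/m³ × 9.80665 m/s² × 3680 m = 8.012×10^7 Pa = 790.7 atm
Total = 250.2 + 790.7 = 1040.9 atm

1040 atm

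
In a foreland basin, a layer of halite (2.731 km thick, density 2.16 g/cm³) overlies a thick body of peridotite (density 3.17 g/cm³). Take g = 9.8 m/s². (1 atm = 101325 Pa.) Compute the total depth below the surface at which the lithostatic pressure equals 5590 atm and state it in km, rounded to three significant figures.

19.1 km

Pressure at base of upper layers: 2160×9.8×2731 = 5.781×10^7 Pa = 570.5 atm
Remaining pressure to be supplied by peridotite: 5.664×10^8 − 5.781×10^7 = 5.086×10^8 Pa
Additional depth in peridotite = 5.086×10^8 Pa / (3170 kg/m³ × 9.8 m/s²) = 16371 m
Total depth = 2731 m + 16371 m = 19102 m
= 19.102 km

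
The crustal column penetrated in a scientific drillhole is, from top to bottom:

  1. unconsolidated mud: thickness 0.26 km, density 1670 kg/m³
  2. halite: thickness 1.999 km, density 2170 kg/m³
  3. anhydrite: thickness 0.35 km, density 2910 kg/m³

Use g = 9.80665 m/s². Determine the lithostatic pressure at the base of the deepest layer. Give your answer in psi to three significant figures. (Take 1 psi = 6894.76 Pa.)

unconsolidated mud: 1670 kg/m³ × 9.80665 m/s² × 260 m = 4.258×10^6 Pa = 617.6 psi
halite: 2170 kg/m³ × 9.80665 m/s² × 1999 m = 4.254×10^7 Pa = 6170 psi
anhydrite: 2910 kg/m³ × 9.80665 m/s² × 350 m = 9.988×10^6 Pa = 1449 psi
Total = 617.6 + 6170 + 1449 = 8236.1 psi

8240 psi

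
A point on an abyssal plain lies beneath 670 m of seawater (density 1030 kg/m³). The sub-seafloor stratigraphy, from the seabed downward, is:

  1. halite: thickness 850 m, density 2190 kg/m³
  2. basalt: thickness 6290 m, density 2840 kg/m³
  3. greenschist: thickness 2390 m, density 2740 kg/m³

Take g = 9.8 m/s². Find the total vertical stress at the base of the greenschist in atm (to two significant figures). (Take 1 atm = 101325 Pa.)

seawater: 1030 kg/m³ × 9.8 m/s² × 670 m = 6.763×10^6 Pa = 66.75 atm
halite: 2190 kg/m³ × 9.8 m/s² × 850 m = 1.824×10^7 Pa = 180.0 atm
basalt: 2840 kg/m³ × 9.8 m/s² × 6290 m = 1.751×10^8 Pa = 1728 atm
greenschist: 2740 kg/m³ × 9.8 m/s² × 2390 m = 6.418×10^7 Pa = 633.4 atm
Total = 66.75 + 180.0 + 1728 + 633.4 = 2607.9 atm

2600 atm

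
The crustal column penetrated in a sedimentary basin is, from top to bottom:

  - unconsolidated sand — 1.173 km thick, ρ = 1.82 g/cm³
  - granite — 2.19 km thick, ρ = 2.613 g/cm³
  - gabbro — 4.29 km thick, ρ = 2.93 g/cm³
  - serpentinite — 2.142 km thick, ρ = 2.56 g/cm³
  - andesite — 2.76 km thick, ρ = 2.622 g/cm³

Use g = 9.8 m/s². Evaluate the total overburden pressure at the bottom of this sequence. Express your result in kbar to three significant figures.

unconsolidated sand: 1820 kg/m³ × 9.8 m/s² × 1173 m = 2.092×10^7 Pa = 0.2092 kbar
granite: 2613 kg/m³ × 9.8 m/s² × 2190 m = 5.608×10^7 Pa = 0.5608 kbar
gabbro: 2930 kg/m³ × 9.8 m/s² × 4290 m = 1.232×10^8 Pa = 1.232 kbar
serpentinite: 2560 kg/m³ × 9.8 m/s² × 2142 m = 5.374×10^7 Pa = 0.5374 kbar
andesite: 2622 kg/m³ × 9.8 m/s² × 2760 m = 7.092×10^7 Pa = 0.7092 kbar
Total = 0.2092 + 0.5608 + 1.232 + 0.5374 + 0.7092 = 3.2484 kbar

3.25 kbar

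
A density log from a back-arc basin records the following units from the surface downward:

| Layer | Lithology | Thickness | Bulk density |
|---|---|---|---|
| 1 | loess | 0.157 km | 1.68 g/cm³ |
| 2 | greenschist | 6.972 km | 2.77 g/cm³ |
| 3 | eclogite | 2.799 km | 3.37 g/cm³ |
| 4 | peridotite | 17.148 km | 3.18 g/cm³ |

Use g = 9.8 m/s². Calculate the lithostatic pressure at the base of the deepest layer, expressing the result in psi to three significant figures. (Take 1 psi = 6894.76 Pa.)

loess: 1680 kg/m³ × 9.8 m/s² × 157 m = 2.585×10^6 Pa = 374.9 psi
greenschist: 2770 kg/m³ × 9.8 m/s² × 6972 m = 1.893×10^8 Pa = 27450 psi
eclogite: 3370 kg/m³ × 9.8 m/s² × 2799 m = 9.244×10^7 Pa = 13407 psi
peridotite: 3180 kg/m³ × 9.8 m/s² × 17148 m = 5.344×10^8 Pa = 77508 psi
Total = 374.9 + 27450 + 13407 + 77508 = 1.1874×10^5 psi

119000 psi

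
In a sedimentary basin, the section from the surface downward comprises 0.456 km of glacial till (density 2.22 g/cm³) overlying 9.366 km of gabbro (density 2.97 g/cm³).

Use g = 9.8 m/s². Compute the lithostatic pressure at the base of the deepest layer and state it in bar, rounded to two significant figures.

2800 bar

glacial till: 2220 kg/m³ × 9.8 m/s² × 456 m = 9.921×10^6 Pa = 99.21 bar
gabbro: 2970 kg/m³ × 9.8 m/s² × 9366 m = 2.726×10^8 Pa = 2726 bar
Total = 99.21 + 2726 = 2825.3 bar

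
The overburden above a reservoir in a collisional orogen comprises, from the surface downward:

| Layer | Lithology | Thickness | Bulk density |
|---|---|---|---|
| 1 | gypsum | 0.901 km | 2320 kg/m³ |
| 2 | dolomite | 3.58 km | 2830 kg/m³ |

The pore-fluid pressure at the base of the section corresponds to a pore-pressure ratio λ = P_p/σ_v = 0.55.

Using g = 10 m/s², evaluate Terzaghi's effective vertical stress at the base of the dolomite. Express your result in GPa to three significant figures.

0.0550 GPa

Overburden (lithostatic) stress σ_v:
gypsum: 2320 kg/m³ × 10 m/s² × 901 m = 2.090×10^7 Pa = 20.90 MPa
dolomite: 2830 kg/m³ × 10 m/s² × 3580 m = 1.013×10^8 Pa = 101.3 MPa
Total = 20.90 + 101.3 = 122.22 MPa
Pore pressure P_p = λ·σ_v = 0.55 × 122.2 MPa = 67.22 MPa
Effective stress σ' = σ_v − P_p = 122.2 − 67.22 = 54.998 MPa = 0.054998 GPa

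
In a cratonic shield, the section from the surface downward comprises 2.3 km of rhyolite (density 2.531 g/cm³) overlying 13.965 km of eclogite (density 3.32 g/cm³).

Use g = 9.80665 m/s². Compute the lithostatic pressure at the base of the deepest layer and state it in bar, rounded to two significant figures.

5100 bar

rhyolite: 2531 kg/m³ × 9.80665 m/s² × 2300 m = 5.709×10^7 Pa = 570.9 bar
eclogite: 3320 kg/m³ × 9.80665 m/s² × 13965 m = 4.547×10^8 Pa = 4547 bar
Total = 570.9 + 4547 = 5117.6 bar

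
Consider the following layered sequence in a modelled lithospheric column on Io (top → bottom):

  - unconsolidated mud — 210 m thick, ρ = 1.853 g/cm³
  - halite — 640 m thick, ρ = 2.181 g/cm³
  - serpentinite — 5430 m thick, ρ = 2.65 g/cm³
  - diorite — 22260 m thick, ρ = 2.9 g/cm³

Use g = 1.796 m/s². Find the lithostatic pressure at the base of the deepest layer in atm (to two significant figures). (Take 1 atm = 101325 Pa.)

1400 atm

unconsolidated mud: 1853 kg/m³ × 1.796 m/s² × 210 m = 6.989×10^5 Pa = 6.897 atm
halite: 2181 kg/m³ × 1.796 m/s² × 640 m = 2.507×10^6 Pa = 24.74 atm
serpentinite: 2650 kg/m³ × 1.796 m/s² × 5430 m = 2.584×10^7 Pa = 255.1 atm
diorite: 2900 kg/m³ × 1.796 m/s² × 22260 m = 1.159×10^8 Pa = 1144 atm
Total = 6.897 + 24.74 + 255.1 + 1144 = 1430.9 atm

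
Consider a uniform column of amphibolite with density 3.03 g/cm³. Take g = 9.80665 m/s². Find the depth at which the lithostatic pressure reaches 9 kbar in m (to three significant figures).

30300 m

h = P/(ρg) = 9 kbar / (3030 kg/m³ × 9.80665 m/s²) = 9.000×10^8 Pa / 29714 Pa/m = 30289 m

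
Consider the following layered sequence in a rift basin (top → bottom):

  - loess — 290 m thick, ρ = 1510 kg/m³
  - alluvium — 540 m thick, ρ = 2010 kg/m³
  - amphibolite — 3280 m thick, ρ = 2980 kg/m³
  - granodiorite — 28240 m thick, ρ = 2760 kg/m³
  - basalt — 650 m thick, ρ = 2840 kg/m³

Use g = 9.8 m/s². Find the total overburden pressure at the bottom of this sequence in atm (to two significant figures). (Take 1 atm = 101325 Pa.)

8800 atm

loess: 1510 kg/m³ × 9.8 m/s² × 290 m = 4.291×10^6 Pa = 42.35 atm
alluvium: 2010 kg/m³ × 9.8 m/s² × 540 m = 1.064×10^7 Pa = 105.0 atm
amphibolite: 2980 kg/m³ × 9.8 m/s² × 3280 m = 9.579×10^7 Pa = 945.4 atm
granodiorite: 2760 kg/m³ × 9.8 m/s² × 28240 m = 7.638×10^8 Pa = 7538 atm
basalt: 2840 kg/m³ × 9.8 m/s² × 650 m = 1.809×10^7 Pa = 178.5 atm
Total = 42.35 + 105.0 + 945.4 + 7538 + 178.5 = 8809.7 atm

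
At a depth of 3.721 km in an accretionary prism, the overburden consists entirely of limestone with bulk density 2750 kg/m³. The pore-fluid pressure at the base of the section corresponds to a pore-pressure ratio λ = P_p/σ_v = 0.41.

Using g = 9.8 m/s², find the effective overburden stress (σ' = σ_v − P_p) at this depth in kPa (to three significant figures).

59200 kPa

Overburden (lithostatic) stress σ_v:
limestone: 2750 kg/m³ × 9.8 m/s² × 3721 m = 1.003×10^8 Pa = 100.3 MPa
Pore pressure P_p = λ·σ_v = 0.41 × 100.3 MPa = 41.12 MPa
Effective stress σ' = σ_v − P_p = 100.3 − 41.12 = 59.166 MPa = 59166 kPa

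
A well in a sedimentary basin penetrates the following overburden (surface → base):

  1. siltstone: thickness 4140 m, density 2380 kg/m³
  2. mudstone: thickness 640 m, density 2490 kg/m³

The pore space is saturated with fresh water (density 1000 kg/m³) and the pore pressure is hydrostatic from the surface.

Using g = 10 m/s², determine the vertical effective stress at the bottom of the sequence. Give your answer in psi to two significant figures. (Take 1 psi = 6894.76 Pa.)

9700 psi

Overburden (lithostatic) stress σ_v:
siltstone: 2380 kg/m³ × 10 m/s² × 4140 m = 9.853×10^7 Pa = 98.53 MPa
mudstone: 2490 kg/m³ × 10 m/s² × 640 m = 1.594×10^7 Pa = 15.94 MPa
Total = 98.53 + 15.94 = 114.47 MPa
Pore pressure P_p = 1000 kg/m³ × 10 m/s² × 4780 m = 4.780×10^7 Pa = 47.80 MPa
Effective stress σ' = σ_v − P_p = 114.5 − 47.80 = 66.668 MPa = 9669.4 psi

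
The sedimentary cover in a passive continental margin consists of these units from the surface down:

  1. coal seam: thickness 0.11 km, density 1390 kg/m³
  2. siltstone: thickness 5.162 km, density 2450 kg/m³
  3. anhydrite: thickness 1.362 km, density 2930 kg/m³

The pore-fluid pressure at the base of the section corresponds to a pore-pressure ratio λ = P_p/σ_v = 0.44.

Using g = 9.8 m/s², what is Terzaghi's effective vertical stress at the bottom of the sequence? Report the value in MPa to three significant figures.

Overburden (lithostatic) stress σ_v:
coal seam: 1390 kg/m³ × 9.8 m/s² × 110 m = 1.498×10^6 Pa = 1.498 MPa
siltstone: 2450 kg/m³ × 9.8 m/s² × 5162 m = 1.239×10^8 Pa = 123.9 MPa
anhydrite: 2930 kg/m³ × 9.8 m/s² × 1362 m = 3.911×10^7 Pa = 39.11 MPa
Total = 1.498 + 123.9 + 39.11 = 164.55 MPa
Pore pressure P_p = λ·σ_v = 0.44 × 164.5 MPa = 72.40 MPa
Effective stress σ' = σ_v − P_p = 164.5 − 72.40 = 92.146 MPa

92.1 MPa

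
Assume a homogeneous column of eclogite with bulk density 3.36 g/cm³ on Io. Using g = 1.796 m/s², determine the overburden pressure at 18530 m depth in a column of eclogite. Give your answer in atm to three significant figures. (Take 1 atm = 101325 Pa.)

1100 atm

eclogite: 3360 kg/m³ × 1.796 m/s² × 18530 m = 1.118×10^8 Pa = 1104 atm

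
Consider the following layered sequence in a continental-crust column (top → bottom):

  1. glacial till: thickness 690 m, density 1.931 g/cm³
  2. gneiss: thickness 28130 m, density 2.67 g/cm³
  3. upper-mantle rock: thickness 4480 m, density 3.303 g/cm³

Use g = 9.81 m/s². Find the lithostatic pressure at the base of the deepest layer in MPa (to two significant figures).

900 MPa

glacial till: 1931 kg/m³ × 9.81 m/s² × 690 m = 1.307×10^7 Pa = 13.07 MPa
gneiss: 2670 kg/m³ × 9.81 m/s² × 28130 m = 7.368×10^8 Pa = 736.8 MPa
upper-mantle rock: 3303 kg/m³ × 9.81 m/s² × 4480 m = 1.452×10^8 Pa = 145.2 MPa
Total = 13.07 + 736.8 + 145.2 = 895.03 MPa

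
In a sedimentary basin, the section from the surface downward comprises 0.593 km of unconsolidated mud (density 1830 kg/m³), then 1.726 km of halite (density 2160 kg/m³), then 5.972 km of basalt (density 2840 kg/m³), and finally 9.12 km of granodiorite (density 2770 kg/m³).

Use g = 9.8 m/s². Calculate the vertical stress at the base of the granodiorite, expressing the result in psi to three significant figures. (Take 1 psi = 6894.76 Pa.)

unconsolidated mud: 1830 kg/m³ × 9.8 m/s² × 593 m = 1.063×10^7 Pa = 1542 psi
halite: 2160 kg/m³ × 9.8 m/s² × 1726 m = 3.654×10^7 Pa = 5299 psi
basalt: 2840 kg/m³ × 9.8 m/s² × 5972 m = 1.662×10^8 Pa = 24107 psi
granodiorite: 2770 kg/m³ × 9.8 m/s² × 9120 m = 2.476×10^8 Pa = 35907 psi
Total = 1542 + 5299 + 24107 + 35907 = 66856 psi

66900 psi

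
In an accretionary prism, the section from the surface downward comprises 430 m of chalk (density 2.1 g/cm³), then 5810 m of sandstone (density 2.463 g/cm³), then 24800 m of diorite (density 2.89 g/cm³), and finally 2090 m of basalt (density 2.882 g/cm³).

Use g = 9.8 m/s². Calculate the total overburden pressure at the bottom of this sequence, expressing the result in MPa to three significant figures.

911 MPa

chalk: 2100 kg/m³ × 9.8 m/s² × 430 m = 8.849×10^6 Pa = 8.849 MPa
sandstone: 2463 kg/m³ × 9.8 m/s² × 5810 m = 1.402×10^8 Pa = 140.2 MPa
diorite: 2890 kg/m³ × 9.8 m/s² × 24800 m = 7.024×10^8 Pa = 702.4 MPa
basalt: 2882 kg/m³ × 9.8 m/s² × 2090 m = 5.903×10^7 Pa = 59.03 MPa
Total = 8.849 + 140.2 + 702.4 + 59.03 = 910.50 MPa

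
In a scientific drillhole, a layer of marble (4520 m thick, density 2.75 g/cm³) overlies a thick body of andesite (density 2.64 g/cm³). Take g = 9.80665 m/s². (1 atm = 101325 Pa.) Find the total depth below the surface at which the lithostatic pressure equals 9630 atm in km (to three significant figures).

Pressure at base of upper layers: 2750×9.80665×4520 = 1.219×10^8 Pa = 1203 atm
Remaining pressure to be supplied by andesite: 9.758×10^8 − 1.219×10^8 = 8.539×10^8 Pa
Additional depth in andesite = 8.539×10^8 Pa / (2640 kg/m³ × 9.80665 m/s²) = 32981 m
Total depth = 4520 m + 32981 m = 37501 m
= 37.501 km

37.5 km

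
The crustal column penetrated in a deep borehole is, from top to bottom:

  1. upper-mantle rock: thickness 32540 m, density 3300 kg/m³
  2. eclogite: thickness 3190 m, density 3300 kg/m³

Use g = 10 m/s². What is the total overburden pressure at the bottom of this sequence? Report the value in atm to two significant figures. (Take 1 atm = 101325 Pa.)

upper-mantle rock: 3300 kg/m³ × 10 m/s² × 32540 m = 1.074×10^9 Pa = 10598 atm
eclogite: 3300 kg/m³ × 10 m/s² × 3190 m = 1.053×10^8 Pa = 1039 atm
Total = 10598 + 1039 = 11637 atm

12000 atm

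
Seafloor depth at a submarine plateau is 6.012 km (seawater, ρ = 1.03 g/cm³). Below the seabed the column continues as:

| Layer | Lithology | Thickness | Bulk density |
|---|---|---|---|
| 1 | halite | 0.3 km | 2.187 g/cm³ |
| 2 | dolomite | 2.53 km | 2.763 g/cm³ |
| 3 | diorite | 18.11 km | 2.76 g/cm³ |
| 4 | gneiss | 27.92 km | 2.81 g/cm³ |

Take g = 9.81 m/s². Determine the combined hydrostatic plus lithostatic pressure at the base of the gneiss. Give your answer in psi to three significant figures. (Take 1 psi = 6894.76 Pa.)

202000 psi

seawater: 1030 kg/m³ × 9.81 m/s² × 6012 m = 6.075×10^7 Pa = 8811 psi
halite: 2187 kg/m³ × 9.81 m/s² × 300 m = 6.436×10^6 Pa = 933.5 psi
dolomite: 2763 kg/m³ × 9.81 m/s² × 2530 m = 6.858×10^7 Pa = 9946 psi
diorite: 2760 kg/m³ × 9.81 m/s² × 18110 m = 4.903×10^8 Pa = 71118 psi
gneiss: 2810 kg/m³ × 9.81 m/s² × 27920 m = 7.696×10^8 Pa = 1.116×10^5 psi
Total = 8811 + 933.5 + 9946 + 71118 + 1.116×10^5 = 2.0244×10^5 psi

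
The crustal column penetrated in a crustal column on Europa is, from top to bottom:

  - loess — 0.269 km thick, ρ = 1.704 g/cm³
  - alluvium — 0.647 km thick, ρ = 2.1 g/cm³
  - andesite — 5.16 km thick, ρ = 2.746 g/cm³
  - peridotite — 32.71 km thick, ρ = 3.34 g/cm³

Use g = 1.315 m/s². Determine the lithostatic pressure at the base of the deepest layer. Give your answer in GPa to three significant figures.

loess: 1704 kg/m³ × 1.315 m/s² × 269 m = 6.028×10^5 Pa = 6.028×10^-4 GPa
alluvium: 2100 kg/m³ × 1.315 m/s² × 647 m = 1.787×10^6 Pa = 1.787×10^-3 GPa
andesite: 2746 kg/m³ × 1.315 m/s² × 5160 m = 1.863×10^7 Pa = 0.01863 GPa
peridotite: 3340 kg/m³ × 1.315 m/s² × 32710 m = 1.437×10^8 Pa = 0.1437 GPa
Total = 6.028×10^-4 + 1.787×10^-3 + 0.01863 + 0.1437 = 0.16469 GPa

0.165 GPa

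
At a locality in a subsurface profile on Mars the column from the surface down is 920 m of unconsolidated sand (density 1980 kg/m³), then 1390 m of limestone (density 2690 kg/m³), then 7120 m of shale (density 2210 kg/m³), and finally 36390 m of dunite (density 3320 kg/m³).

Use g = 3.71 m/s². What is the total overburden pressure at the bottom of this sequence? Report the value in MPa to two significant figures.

530 MPa

unconsolidated sand: 1980 kg/m³ × 3.71 m/s² × 920 m = 6.758×10^6 Pa = 6.758 MPa
limestone: 2690 kg/m³ × 3.71 m/s² × 1390 m = 1.387×10^7 Pa = 13.87 MPa
shale: 2210 kg/m³ × 3.71 m/s² × 7120 m = 5.838×10^7 Pa = 58.38 MPa
dunite: 3320 kg/m³ × 3.71 m/s² × 36390 m = 4.482×10^8 Pa = 448.2 MPa
Total = 6.758 + 13.87 + 58.38 + 448.2 = 527.23 MPa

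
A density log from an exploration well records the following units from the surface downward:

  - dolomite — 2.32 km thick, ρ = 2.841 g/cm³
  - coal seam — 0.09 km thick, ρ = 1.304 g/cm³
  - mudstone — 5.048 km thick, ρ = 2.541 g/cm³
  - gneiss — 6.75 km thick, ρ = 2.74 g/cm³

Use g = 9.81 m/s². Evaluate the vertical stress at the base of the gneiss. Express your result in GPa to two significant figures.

dolomite: 2841 kg/m³ × 9.81 m/s² × 2320 m = 6.466×10^7 Pa = 0.06466 GPa
coal seam: 1304 kg/m³ × 9.81 m/s² × 90 m = 1.151×10^6 Pa = 1.151×10^-3 GPa
mudstone: 2541 kg/m³ × 9.81 m/s² × 5048 m = 1.258×10^8 Pa = 0.1258 GPa
gneiss: 2740 kg/m³ × 9.81 m/s² × 6750 m = 1.814×10^8 Pa = 0.1814 GPa
Total = 0.06466 + 1.151×10^-3 + 0.1258 + 0.1814 = 0.37308 GPa

0.37 GPa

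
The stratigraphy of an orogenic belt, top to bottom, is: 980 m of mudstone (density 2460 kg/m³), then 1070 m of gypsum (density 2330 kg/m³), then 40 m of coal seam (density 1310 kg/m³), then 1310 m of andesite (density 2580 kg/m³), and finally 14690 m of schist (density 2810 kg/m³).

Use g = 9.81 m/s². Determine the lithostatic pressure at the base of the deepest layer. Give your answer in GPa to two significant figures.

mudstone: 2460 kg/m³ × 9.81 m/s² × 980 m = 2.365×10^7 Pa = 0.02365 GPa
gypsum: 2330 kg/m³ × 9.81 m/s² × 1070 m = 2.446×10^7 Pa = 0.02446 GPa
coal seam: 1310 kg/m³ × 9.81 m/s² × 40 m = 5.140×10^5 Pa = 5.140×10^-4 GPa
andesite: 2580 kg/m³ × 9.81 m/s² × 1310 m = 3.316×10^7 Pa = 0.03316 GPa
schist: 2810 kg/m³ × 9.81 m/s² × 14690 m = 4.049×10^8 Pa = 0.4049 GPa
Total = 0.02365 + 0.02446 + 5.140×10^-4 + 0.03316 + 0.4049 = 0.48672 GPa

0.49 GPa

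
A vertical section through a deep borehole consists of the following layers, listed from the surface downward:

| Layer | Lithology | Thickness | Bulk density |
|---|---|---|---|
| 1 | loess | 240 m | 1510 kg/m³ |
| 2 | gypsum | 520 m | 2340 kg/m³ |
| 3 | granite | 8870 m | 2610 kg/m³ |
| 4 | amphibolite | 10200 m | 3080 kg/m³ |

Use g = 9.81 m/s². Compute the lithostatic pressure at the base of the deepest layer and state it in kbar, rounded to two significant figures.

loess: 1510 kg/m³ × 9.81 m/s² × 240 m = 3.555×10^6 Pa = 0.03555 kbar
gypsum: 2340 kg/m³ × 9.81 m/s² × 520 m = 1.194×10^7 Pa = 0.1194 kbar
granite: 2610 kg/m³ × 9.81 m/s² × 8870 m = 2.271×10^8 Pa = 2.271 kbar
amphibolite: 3080 kg/m³ × 9.81 m/s² × 10200 m = 3.082×10^8 Pa = 3.082 kbar
Total = 0.03555 + 0.1194 + 2.271 + 3.082 = 5.5079 kbar

5.5 kbar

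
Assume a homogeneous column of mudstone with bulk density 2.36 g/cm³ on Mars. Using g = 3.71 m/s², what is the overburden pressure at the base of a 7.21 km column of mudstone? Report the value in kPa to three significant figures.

mudstone: 2360 kg/m³ × 3.71 m/s² × 7210 m = 6.313×10^7 Pa = 63128 kPa

63100 kPa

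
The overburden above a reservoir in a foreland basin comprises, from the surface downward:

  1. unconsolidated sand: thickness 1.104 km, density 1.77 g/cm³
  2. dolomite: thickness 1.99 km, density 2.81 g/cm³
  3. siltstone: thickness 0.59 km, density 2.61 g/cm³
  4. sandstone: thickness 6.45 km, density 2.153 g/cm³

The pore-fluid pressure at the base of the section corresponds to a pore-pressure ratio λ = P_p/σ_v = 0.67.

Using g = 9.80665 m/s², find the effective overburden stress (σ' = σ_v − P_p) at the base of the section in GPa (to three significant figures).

Overburden (lithostatic) stress σ_v:
unconsolidated sand: 1770 kg/m³ × 9.80665 m/s² × 1104 m = 1.916×10^7 Pa = 19.16 MPa
dolomite: 2810 kg/m³ × 9.80665 m/s² × 1990 m = 5.484×10^7 Pa = 54.84 MPa
siltstone: 2610 kg/m³ × 9.80665 m/s² × 590 m = 1.510×10^7 Pa = 15.10 MPa
sandstone: 2153 kg/m³ × 9.80665 m/s² × 6450 m = 1.362×10^8 Pa = 136.2 MPa
Total = 19.16 + 54.84 + 15.10 + 136.2 = 225.29 MPa
Pore pressure P_p = λ·σ_v = 0.67 × 225.3 MPa = 150.9 MPa
Effective stress σ' = σ_v − P_p = 225.3 − 150.9 = 74.344 MPa = 0.074344 GPa

0.0743 GPa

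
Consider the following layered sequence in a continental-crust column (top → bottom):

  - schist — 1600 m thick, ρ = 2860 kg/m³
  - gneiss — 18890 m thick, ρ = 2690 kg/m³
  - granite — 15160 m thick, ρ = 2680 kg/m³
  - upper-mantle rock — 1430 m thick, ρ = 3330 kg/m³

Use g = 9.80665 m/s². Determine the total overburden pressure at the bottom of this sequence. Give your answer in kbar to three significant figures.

schist: 2860 kg/m³ × 9.80665 m/s² × 1600 m = 4.488×10^7 Pa = 0.4488 kbar
gneiss: 2690 kg/m³ × 9.80665 m/s² × 18890 m = 4.983×10^8 Pa = 4.983 kbar
granite: 2680 kg/m³ × 9.80665 m/s² × 15160 m = 3.984×10^8 Pa = 3.984 kbar
upper-mantle rock: 3330 kg/m³ × 9.80665 m/s² × 1430 m = 4.670×10^7 Pa = 0.4670 kbar
Total = 0.4488 + 4.983 + 3.984 + 0.4670 = 9.8832 kbar

9.88 kbar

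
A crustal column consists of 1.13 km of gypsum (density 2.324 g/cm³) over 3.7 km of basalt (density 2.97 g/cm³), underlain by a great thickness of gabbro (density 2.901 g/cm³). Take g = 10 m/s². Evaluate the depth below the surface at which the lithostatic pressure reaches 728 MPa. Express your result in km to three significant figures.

Pressure at base of upper layers: 2324×10×1130 + 2970×10×3700 = 1.362×10^8 Pa = 136.2 MPa
Remaining pressure to be supplied by gabbro: 7.280×10^8 − 1.362×10^8 = 5.918×10^8 Pa
Additional depth in gabbro = 5.918×10^8 Pa / (2901 kg/m³ × 10 m/s²) = 20402 m
Total depth = 4830 m + 20402 m = 25232 m
= 25.232 km

25.2 km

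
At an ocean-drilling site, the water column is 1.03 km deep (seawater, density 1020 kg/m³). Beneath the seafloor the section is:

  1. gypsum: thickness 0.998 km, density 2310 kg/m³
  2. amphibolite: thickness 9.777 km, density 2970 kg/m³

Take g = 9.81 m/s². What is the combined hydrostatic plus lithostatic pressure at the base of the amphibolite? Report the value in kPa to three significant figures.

318000 kPa

seawater: 1020 kg/m³ × 9.81 m/s² × 1030 m = 1.031×10^7 Pa = 10306 kPa
gypsum: 2310 kg/m³ × 9.81 m/s² × 998 m = 2.262×10^7 Pa = 22616 kPa
amphibolite: 2970 kg/m³ × 9.81 m/s² × 9777 m = 2.849×10^8 Pa = 2.849×10^5 kPa
Total = 10306 + 22616 + 2.849×10^5 = 3.1778×10^5 kPa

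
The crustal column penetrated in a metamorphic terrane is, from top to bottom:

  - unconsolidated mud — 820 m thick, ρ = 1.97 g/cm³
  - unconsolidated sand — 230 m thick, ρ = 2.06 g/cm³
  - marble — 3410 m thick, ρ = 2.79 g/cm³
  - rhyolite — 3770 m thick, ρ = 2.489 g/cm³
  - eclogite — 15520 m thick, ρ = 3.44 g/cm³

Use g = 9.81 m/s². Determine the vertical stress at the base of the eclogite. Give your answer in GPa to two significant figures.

unconsolidated mud: 1970 kg/m³ × 9.81 m/s² × 820 m = 1.585×10^7 Pa = 0.01585 GPa
unconsolidated sand: 2060 kg/m³ × 9.81 m/s² × 230 m = 4.648×10^6 Pa = 4.648×10^-3 GPa
marble: 2790 kg/m³ × 9.81 m/s² × 3410 m = 9.333×10^7 Pa = 0.09333 GPa
rhyolite: 2489 kg/m³ × 9.81 m/s² × 3770 m = 9.205×10^7 Pa = 0.09205 GPa
eclogite: 3440 kg/m³ × 9.81 m/s² × 15520 m = 5.237×10^8 Pa = 0.5237 GPa
Total = 0.01585 + 4.648×10^-3 + 0.09333 + 0.09205 + 0.5237 = 0.72962 GPa

0.73 GPa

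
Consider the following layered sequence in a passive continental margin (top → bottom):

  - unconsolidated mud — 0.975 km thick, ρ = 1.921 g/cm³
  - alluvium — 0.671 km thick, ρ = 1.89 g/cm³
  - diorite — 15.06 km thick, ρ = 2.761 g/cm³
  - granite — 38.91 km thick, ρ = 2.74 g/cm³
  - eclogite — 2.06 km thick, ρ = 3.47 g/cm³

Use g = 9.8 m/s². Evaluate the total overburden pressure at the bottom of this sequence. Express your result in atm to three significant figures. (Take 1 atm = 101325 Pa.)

15300 atm

unconsolidated mud: 1921 kg/m³ × 9.8 m/s² × 975 m = 1.836×10^7 Pa = 181.2 atm
alluvium: 1890 kg/m³ × 9.8 m/s² × 671 m = 1.243×10^7 Pa = 122.7 atm
diorite: 2761 kg/m³ × 9.8 m/s² × 15060 m = 4.075×10^8 Pa = 4022 atm
granite: 2740 kg/m³ × 9.8 m/s² × 38910 m = 1.045×10^9 Pa = 10311 atm
eclogite: 3470 kg/m³ × 9.8 m/s² × 2060 m = 7.005×10^7 Pa = 691.4 atm
Total = 181.2 + 122.7 + 4022 + 10311 + 691.4 = 15328 atm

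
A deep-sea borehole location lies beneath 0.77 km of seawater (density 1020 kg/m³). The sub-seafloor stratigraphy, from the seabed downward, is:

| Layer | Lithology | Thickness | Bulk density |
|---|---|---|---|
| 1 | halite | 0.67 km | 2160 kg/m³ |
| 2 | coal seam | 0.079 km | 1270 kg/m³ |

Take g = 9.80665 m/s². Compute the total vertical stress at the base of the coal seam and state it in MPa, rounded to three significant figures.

22.9 MPa

seawater: 1020 kg/m³ × 9.80665 m/s² × 770 m = 7.702×10^6 Pa = 7.702 MPa
halite: 2160 kg/m³ × 9.80665 m/s² × 670 m = 1.419×10^7 Pa = 14.19 MPa
coal seam: 1270 kg/m³ × 9.80665 m/s² × 79 m = 9.839×10^5 Pa = 0.9839 MPa
Total = 7.702 + 14.19 + 0.9839 = 22.878 MPa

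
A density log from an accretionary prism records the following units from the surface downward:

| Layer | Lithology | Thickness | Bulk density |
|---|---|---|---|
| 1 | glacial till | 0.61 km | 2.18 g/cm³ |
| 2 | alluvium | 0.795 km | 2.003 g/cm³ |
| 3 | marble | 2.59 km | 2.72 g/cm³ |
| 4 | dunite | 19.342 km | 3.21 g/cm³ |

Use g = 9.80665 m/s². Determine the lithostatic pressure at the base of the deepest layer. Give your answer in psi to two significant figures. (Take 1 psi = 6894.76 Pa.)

glacial till: 2180 kg/m³ × 9.80665 m/s² × 610 m = 1.304×10^7 Pa = 1891 psi
alluvium: 2003 kg/m³ × 9.80665 m/s² × 795 m = 1.562×10^7 Pa = 2265 psi
marble: 2720 kg/m³ × 9.80665 m/s² × 2590 m = 6.909×10^7 Pa = 10020 psi
dunite: 3210 kg/m³ × 9.80665 m/s² × 19342 m = 6.089×10^8 Pa = 88310 psi
Total = 1891 + 2265 + 10020 + 88310 = 1.0249×10^5 psi

100000 psi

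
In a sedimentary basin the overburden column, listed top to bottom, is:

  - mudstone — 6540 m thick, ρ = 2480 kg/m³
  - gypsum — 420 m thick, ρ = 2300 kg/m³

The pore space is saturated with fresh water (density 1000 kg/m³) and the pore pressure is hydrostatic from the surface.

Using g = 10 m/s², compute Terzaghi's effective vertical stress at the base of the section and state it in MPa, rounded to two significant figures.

100 MPa

Overburden (lithostatic) stress σ_v:
mudstone: 2480 kg/m³ × 10 m/s² × 6540 m = 1.622×10^8 Pa = 162.2 MPa
gypsum: 2300 kg/m³ × 10 m/s² × 420 m = 9.660×10^6 Pa = 9.660 MPa
Total = 162.2 + 9.660 = 171.85 MPa
Pore pressure P_p = 1000 kg/m³ × 10 m/s² × 6960 m = 6.960×10^7 Pa = 69.60 MPa
Effective stress σ' = σ_v − P_p = 171.9 − 69.60 = 102.25 MPa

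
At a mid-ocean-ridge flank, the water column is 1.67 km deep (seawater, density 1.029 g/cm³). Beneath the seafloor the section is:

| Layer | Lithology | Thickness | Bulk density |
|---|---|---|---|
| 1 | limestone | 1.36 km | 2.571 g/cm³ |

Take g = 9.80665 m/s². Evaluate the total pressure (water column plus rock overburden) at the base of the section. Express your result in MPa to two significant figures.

51 MPa

seawater: 1029 kg/m³ × 9.80665 m/s² × 1670 m = 1.685×10^7 Pa = 16.85 MPa
limestone: 2571 kg/m³ × 9.80665 m/s² × 1360 m = 3.429×10^7 Pa = 34.29 MPa
Total = 16.85 + 34.29 = 51.142 MPa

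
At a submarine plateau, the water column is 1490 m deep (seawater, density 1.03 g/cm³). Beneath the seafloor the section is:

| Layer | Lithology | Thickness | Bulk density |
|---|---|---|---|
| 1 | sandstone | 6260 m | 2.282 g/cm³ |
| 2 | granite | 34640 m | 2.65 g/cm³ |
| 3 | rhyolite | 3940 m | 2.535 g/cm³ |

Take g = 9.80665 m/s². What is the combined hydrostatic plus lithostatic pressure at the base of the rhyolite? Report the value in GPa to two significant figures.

seawater: 1030 kg/m³ × 9.80665 m/s² × 1490 m = 1.505×10^7 Pa = 0.01505 GPa
sandstone: 2282 kg/m³ × 9.80665 m/s² × 6260 m = 1.401×10^8 Pa = 0.1401 GPa
granite: 2650 kg/m³ × 9.80665 m/s² × 34640 m = 9.002×10^8 Pa = 0.9002 GPa
rhyolite: 2535 kg/m³ × 9.80665 m/s² × 3940 m = 9.795×10^7 Pa = 0.09795 GPa
Total = 0.01505 + 0.1401 + 0.9002 + 0.09795 = 1.1533 GPa

1.2 GPa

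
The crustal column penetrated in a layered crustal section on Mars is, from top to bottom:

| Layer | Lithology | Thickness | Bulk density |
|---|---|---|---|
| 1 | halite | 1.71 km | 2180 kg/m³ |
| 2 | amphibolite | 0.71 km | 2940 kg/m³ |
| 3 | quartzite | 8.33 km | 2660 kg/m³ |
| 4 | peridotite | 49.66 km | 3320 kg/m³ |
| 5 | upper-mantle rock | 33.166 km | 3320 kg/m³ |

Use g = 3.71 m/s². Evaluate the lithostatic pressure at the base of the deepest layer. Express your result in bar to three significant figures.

11200 bar

halite: 2180 kg/m³ × 3.71 m/s² × 1710 m = 1.383×10^7 Pa = 138.3 bar
amphibolite: 2940 kg/m³ × 3.71 m/s² × 710 m = 7.744×10^6 Pa = 77.44 bar
quartzite: 2660 kg/m³ × 3.71 m/s² × 8330 m = 8.221×10^7 Pa = 822.1 bar
peridotite: 3320 kg/m³ × 3.71 m/s² × 49660 m = 6.117×10^8 Pa = 6117 bar
upper-mantle rock: 3320 kg/m³ × 3.71 m/s² × 33166 m = 4.085×10^8 Pa = 4085 bar
Total = 138.3 + 77.44 + 822.1 + 6117 + 4085 = 11240 bar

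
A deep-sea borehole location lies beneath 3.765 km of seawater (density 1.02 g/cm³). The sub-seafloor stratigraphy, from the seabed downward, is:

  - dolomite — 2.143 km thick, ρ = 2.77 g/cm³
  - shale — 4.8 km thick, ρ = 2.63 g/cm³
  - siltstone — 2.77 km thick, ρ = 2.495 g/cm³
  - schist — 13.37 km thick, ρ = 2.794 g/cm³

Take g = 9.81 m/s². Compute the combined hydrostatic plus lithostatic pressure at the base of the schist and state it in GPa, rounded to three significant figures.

seawater: 1020 kg/m³ × 9.81 m/s² × 3765 m = 3.767×10^7 Pa = 0.03767 GPa
dolomite: 2770 kg/m³ × 9.81 m/s² × 2143 m = 5.823×10^7 Pa = 0.05823 GPa
shale: 2630 kg/m³ × 9.81 m/s² × 4800 m = 1.238×10^8 Pa = 0.1238 GPa
siltstone: 2495 kg/m³ × 9.81 m/s² × 2770 m = 6.780×10^7 Pa = 0.06780 GPa
schist: 2794 kg/m³ × 9.81 m/s² × 13370 m = 3.665×10^8 Pa = 0.3665 GPa
Total = 0.03767 + 0.05823 + 0.1238 + 0.06780 + 0.3665 = 0.65401 GPa

0.654 GPa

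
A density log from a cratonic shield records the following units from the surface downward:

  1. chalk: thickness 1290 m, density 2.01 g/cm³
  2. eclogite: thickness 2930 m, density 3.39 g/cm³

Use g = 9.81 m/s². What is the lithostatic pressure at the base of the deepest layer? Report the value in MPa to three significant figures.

123 MPa

chalk: 2010 kg/m³ × 9.81 m/s² × 1290 m = 2.544×10^7 Pa = 25.44 MPa
eclogite: 3390 kg/m³ × 9.81 m/s² × 2930 m = 9.744×10^7 Pa = 97.44 MPa
Total = 25.44 + 97.44 = 122.88 MPa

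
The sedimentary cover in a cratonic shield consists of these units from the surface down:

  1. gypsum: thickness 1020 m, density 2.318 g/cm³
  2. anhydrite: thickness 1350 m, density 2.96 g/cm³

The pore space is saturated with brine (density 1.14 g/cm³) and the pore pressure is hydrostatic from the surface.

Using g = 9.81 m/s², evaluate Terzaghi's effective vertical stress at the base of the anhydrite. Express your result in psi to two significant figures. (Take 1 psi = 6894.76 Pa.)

Overburden (lithostatic) stress σ_v:
gypsum: 2318 kg/m³ × 9.81 m/s² × 1020 m = 2.319×10^7 Pa = 23.19 MPa
anhydrite: 2960 kg/m³ × 9.81 m/s² × 1350 m = 3.920×10^7 Pa = 39.20 MPa
Total = 23.19 + 39.20 = 62.395 MPa
Pore pressure P_p = 1140 kg/m³ × 9.81 m/s² × 2370 m = 2.650×10^7 Pa = 26.50 MPa
Effective stress σ' = σ_v − P_p = 62.40 − 26.50 = 35.890 MPa = 5205.5 psi

5200 psi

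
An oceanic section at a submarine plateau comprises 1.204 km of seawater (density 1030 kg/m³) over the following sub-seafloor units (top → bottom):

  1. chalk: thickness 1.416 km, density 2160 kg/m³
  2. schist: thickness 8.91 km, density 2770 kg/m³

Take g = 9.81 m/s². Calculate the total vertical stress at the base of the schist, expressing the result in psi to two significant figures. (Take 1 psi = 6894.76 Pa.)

41000 psi

seawater: 1030 kg/m³ × 9.81 m/s² × 1204 m = 1.217×10^7 Pa = 1764 psi
chalk: 2160 kg/m³ × 9.81 m/s² × 1416 m = 3.000×10^7 Pa = 4352 psi
schist: 2770 kg/m³ × 9.81 m/s² × 8910 m = 2.421×10^8 Pa = 35116 psi
Total = 1764 + 4352 + 35116 = 41232 psi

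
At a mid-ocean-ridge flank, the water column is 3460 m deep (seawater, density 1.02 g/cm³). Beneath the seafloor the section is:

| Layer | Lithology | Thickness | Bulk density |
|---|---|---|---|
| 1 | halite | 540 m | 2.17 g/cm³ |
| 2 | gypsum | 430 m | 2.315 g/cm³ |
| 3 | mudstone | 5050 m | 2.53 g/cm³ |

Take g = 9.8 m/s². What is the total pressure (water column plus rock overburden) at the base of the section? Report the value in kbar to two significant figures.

seawater: 1020 kg/m³ × 9.8 m/s² × 3460 m = 3.459×10^7 Pa = 0.3459 kbar
halite: 2170 kg/m³ × 9.8 m/s² × 540 m = 1.148×10^7 Pa = 0.1148 kbar
gypsum: 2315 kg/m³ × 9.8 m/s² × 430 m = 9.755×10^6 Pa = 0.09755 kbar
mudstone: 2530 kg/m³ × 9.8 m/s² × 5050 m = 1.252×10^8 Pa = 1.252 kbar
Total = 0.3459 + 0.1148 + 0.09755 + 1.252 = 1.8103 kbar

1.8 kbar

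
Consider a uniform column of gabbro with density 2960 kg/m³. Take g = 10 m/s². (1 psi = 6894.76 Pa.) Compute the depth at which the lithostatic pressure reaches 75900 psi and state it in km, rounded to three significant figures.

h = P/(ρg) = 75900 psi / (2960 kg/m³ × 10 m/s²) = 5.233×10^8 Pa / 29600 Pa/m = 17679 m
= 17.679 km

17.7 km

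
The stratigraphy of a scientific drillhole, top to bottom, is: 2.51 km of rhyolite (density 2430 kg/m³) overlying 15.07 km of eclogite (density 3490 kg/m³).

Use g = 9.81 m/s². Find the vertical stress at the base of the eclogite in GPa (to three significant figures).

0.576 GPa

rhyolite: 2430 kg/m³ × 9.81 m/s² × 2510 m = 5.983×10^7 Pa = 0.05983 GPa
eclogite: 3490 kg/m³ × 9.81 m/s² × 15070 m = 5.160×10^8 Pa = 0.5160 GPa
Total = 0.05983 + 0.5160 = 0.57578 GPa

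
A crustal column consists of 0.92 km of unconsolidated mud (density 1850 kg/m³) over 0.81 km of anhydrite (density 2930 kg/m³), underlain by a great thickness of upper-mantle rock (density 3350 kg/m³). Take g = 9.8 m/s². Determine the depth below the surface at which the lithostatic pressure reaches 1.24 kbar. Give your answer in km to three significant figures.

4.29 km

Pressure at base of upper layers: 1850×9.8×920 + 2930×9.8×810 = 3.994×10^7 Pa = 0.3994 kbar
Remaining pressure to be supplied by upper-mantle rock: 1.240×10^8 − 3.994×10^7 = 8.406×10^7 Pa
Additional depth in upper-mantle rock = 8.406×10^7 Pa / (3350 kg/m³ × 9.8 m/s²) = 2560.5 m
Total depth = 1730 m + 2560.5 m = 4290.5 m
= 4.2905 km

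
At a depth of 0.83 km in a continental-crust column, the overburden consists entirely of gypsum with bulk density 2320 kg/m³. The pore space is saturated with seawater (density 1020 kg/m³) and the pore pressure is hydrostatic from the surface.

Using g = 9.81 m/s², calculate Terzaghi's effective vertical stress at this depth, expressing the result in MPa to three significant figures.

10.6 MPa

Overburden (lithostatic) stress σ_v:
gypsum: 2320 kg/m³ × 9.81 m/s² × 830 m = 1.889×10^7 Pa = 18.89 MPa
Pore pressure P_p = 1020 kg/m³ × 9.81 m/s² × 830 m = 8.305×10^6 Pa = 8.305 MPa
Effective stress σ' = σ_v − P_p = 18.89 − 8.305 = 10.585 MPa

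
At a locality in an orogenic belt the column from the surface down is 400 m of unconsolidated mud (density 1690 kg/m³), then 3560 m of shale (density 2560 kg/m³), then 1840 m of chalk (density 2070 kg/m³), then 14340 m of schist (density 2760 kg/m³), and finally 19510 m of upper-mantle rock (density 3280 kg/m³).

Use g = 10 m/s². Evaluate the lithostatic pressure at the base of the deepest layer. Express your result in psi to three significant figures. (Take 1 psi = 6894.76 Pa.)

unconsolidated mud: 1690 kg/m³ × 10 m/s² × 400 m = 6.760×10^6 Pa = 980.5 psi
shale: 2560 kg/m³ × 10 m/s² × 3560 m = 9.114×10^7 Pa = 13218 psi
chalk: 2070 kg/m³ × 10 m/s² × 1840 m = 3.809×10^7 Pa = 5524 psi
schist: 2760 kg/m³ × 10 m/s² × 14340 m = 3.958×10^8 Pa = 57404 psi
upper-mantle rock: 3280 kg/m³ × 10 m/s² × 19510 m = 6.399×10^8 Pa = 92814 psi
Total = 980.5 + 13218 + 5524 + 57404 + 92814 = 1.6994×10^5 psi

170000 psi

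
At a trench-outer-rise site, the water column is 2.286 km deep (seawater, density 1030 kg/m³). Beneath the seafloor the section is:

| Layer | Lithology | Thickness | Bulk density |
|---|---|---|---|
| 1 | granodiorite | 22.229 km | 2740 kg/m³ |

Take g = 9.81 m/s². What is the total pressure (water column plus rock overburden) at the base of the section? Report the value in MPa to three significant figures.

seawater: 1030 kg/m³ × 9.81 m/s² × 2286 m = 2.310×10^7 Pa = 23.10 MPa
granodiorite: 2740 kg/m³ × 9.81 m/s² × 22229 m = 5.975×10^8 Pa = 597.5 MPa
Total = 23.10 + 597.5 = 620.60 MPa

621 MPa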